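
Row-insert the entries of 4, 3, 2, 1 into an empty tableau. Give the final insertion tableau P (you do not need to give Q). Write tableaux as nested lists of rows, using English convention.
Insert 4: appended to row 1. P = [[4]].
Insert 3: 3 bumps 4 from row 1; 4 starts row 2. P = [[3], [4]].
Insert 2: 2 bumps 3 from row 1; 3 bumps 4 from row 2; 4 starts row 3. P = [[2], [3], [4]].
Insert 1: 1 bumps 2 from row 1; 2 bumps 3 from row 2; 3 bumps 4 from row 3; 4 starts row 4. P = [[1], [2], [3], [4]].

So P = [[1], [2], [3], [4]].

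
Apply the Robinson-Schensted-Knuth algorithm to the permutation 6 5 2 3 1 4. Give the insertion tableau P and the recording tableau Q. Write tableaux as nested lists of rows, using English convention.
Insert each entry of the permutation into P by Schensted row insertion, recording in Q the position of each new cell.

Insert 6: appended to row 1. P = [[6]].
Insert 5: 5 bumps 6 from row 1; 6 starts row 2. P = [[5], [6]].
Insert 2: 2 bumps 5 from row 1; 5 bumps 6 from row 2; 6 starts row 3. P = [[2], [5], [6]].
Insert 3: appended to row 1. P = [[2, 3], [5], [6]].
Insert 1: 1 bumps 2 from row 1; 2 bumps 5 from row 2; 5 bumps 6 from row 3; 6 starts row 4. P = [[1, 3], [2], [5], [6]].
Insert 4: appended to row 1. P = [[1, 3, 4], [2], [5], [6]].

So P = [[1, 3, 4], [2], [5], [6]], Q = [[1, 4, 6], [2], [3], [5]].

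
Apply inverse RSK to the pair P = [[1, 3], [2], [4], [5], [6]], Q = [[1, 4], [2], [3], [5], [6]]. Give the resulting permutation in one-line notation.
6 5 2 4 3 1

Reverse the RSK construction: for i from n down to 1, find the cell of Q containing i, remove the entry at that cell from P, and reverse-bump it up through P; the value ejected from row 1 is w(i).

Step i=6: Q has 6 at row 5, column 1; remove 6 from row 5 of P and reverse-bump: 6 enters row 4 and ejects 5; 5 enters row 3 and ejects 4; 4 enters row 2 and ejects 2; 2 enters row 1 and ejects 1. So w(6) = 1. P is now [[2, 3], [4], [5], [6]].
Step i=5: Q has 5 at row 4, column 1; remove 6 from row 4 of P and reverse-bump: 6 enters row 3 and ejects 5; 5 enters row 2 and ejects 4; 4 enters row 1 and ejects 3. So w(5) = 3. P is now [[2, 4], [5], [6]].
Step i=4: Q has 4 at row 1, column 2; remove that cell from P, ejecting 4. So w(4) = 4. P is now [[2], [5], [6]].
Step i=3: Q has 3 at row 3, column 1; remove 6 from row 3 of P and reverse-bump: 6 enters row 2 and ejects 5; 5 enters row 1 and ejects 2. So w(3) = 2. P is now [[5], [6]].
Step i=2: Q has 2 at row 2, column 1; remove 6 from row 2 of P and reverse-bump: 6 enters row 1 and ejects 5. So w(2) = 5. P is now [[6]].
Step i=1: Q has 1 at row 1, column 1; remove that cell from P, ejecting 6. So w(1) = 6. P is now [].

So w = 6 5 2 4 3 1.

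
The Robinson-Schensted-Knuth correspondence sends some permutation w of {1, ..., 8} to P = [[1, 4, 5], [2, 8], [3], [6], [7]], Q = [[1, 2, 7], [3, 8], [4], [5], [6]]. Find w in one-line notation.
Reverse the RSK construction: for i from n down to 1, find the cell of Q containing i, remove the entry at that cell from P, and reverse-bump it up through P; the value ejected from row 1 is w(i).

Step i=8: Q has 8 at row 2, column 2; remove 8 from row 2 of P and reverse-bump: 8 enters row 1 and ejects 5. So w(8) = 5. P is now [[1, 4, 8], [2], [3], [6], [7]].
Step i=7: Q has 7 at row 1, column 3; remove that cell from P, ejecting 8. So w(7) = 8. P is now [[1, 4], [2], [3], [6], [7]].
Step i=6: Q has 6 at row 5, column 1; remove 7 from row 5 of P and reverse-bump: 7 enters row 4 and ejects 6; 6 enters row 3 and ejects 3; 3 enters row 2 and ejects 2; 2 enters row 1 and ejects 1. So w(6) = 1. P is now [[2, 4], [3], [6], [7]].
Step i=5: Q has 5 at row 4, column 1; remove 7 from row 4 of P and reverse-bump: 7 enters row 3 and ejects 6; 6 enters row 2 and ejects 3; 3 enters row 1 and ejects 2. So w(5) = 2. P is now [[3, 4], [6], [7]].
Step i=4: Q has 4 at row 3, column 1; remove 7 from row 3 of P and reverse-bump: 7 enters row 2 and ejects 6; 6 enters row 1 and ejects 4. So w(4) = 4. P is now [[3, 6], [7]].
Step i=3: Q has 3 at row 2, column 1; remove 7 from row 2 of P and reverse-bump: 7 enters row 1 and ejects 6. So w(3) = 6. P is now [[3, 7]].
Step i=2: Q has 2 at row 1, column 2; remove that cell from P, ejecting 7. So w(2) = 7. P is now [[3]].
Step i=1: Q has 1 at row 1, column 1; remove that cell from P, ejecting 3. So w(1) = 3. P is now [].

So w = 3 7 6 4 2 1 8 5.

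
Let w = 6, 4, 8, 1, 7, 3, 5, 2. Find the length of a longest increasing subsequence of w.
3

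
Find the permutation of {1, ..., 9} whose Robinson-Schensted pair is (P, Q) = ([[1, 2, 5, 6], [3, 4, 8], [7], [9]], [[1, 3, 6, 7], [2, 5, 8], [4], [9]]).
Reverse the RSK construction: for i from n down to 1, find the cell of Q containing i, remove the entry at that cell from P, and reverse-bump it up through P; the value ejected from row 1 is w(i).

Step i=9: Q has 9 at row 4, column 1; remove 9 from row 4 of P and reverse-bump: 9 enters row 3 and ejects 7; 7 enters row 2 and ejects 4; 4 enters row 1 and ejects 2. So w(9) = 2. P is now [[1, 4, 5, 6], [3, 7, 8], [9]].
Step i=8: Q has 8 at row 2, column 3; remove 8 from row 2 of P and reverse-bump: 8 enters row 1 and ejects 6. So w(8) = 6. P is now [[1, 4, 5, 8], [3, 7], [9]].
Step i=7: Q has 7 at row 1, column 4; remove that cell from P, ejecting 8. So w(7) = 8. P is now [[1, 4, 5], [3, 7], [9]].
Step i=6: Q has 6 at row 1, column 3; remove that cell from P, ejecting 5. So w(6) = 5. P is now [[1, 4], [3, 7], [9]].
Step i=5: Q has 5 at row 2, column 2; remove 7 from row 2 of P and reverse-bump: 7 enters row 1 and ejects 4. So w(5) = 4. P is now [[1, 7], [3], [9]].
Step i=4: Q has 4 at row 3, column 1; remove 9 from row 3 of P and reverse-bump: 9 enters row 2 and ejects 3; 3 enters row 1 and ejects 1. So w(4) = 1. P is now [[3, 7], [9]].
Step i=3: Q has 3 at row 1, column 2; remove that cell from P, ejecting 7. So w(3) = 7. P is now [[3], [9]].
Step i=2: Q has 2 at row 2, column 1; remove 9 from row 2 of P and reverse-bump: 9 enters row 1 and ejects 3. So w(2) = 3. P is now [[9]].
Step i=1: Q has 1 at row 1, column 1; remove that cell from P, ejecting 9. So w(1) = 9. P is now [].

So w = 9 3 7 1 4 5 8 6 2.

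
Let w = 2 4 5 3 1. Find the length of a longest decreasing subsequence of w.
3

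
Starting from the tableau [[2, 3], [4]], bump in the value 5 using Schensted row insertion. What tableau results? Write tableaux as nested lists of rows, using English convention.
[[2, 3, 5], [4]]

5 is larger than every entry of row 1, so it is appended to row 1. The new tableau is [[2, 3, 5], [4]].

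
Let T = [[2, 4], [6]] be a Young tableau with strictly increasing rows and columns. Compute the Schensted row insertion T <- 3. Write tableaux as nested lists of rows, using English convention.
In row 1, 3 replaces 4 (the leftmost entry greater than 3); 4 is bumped to row 2. In row 2, 4 replaces 6 (the leftmost entry greater than 4); 6 is bumped to row 3. 6 starts a new row 3. The new tableau is [[2, 3], [4], [6]].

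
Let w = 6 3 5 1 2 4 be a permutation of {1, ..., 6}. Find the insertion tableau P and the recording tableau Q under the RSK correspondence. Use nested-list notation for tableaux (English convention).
Insert each entry of the permutation into P by Schensted row insertion, recording in Q the position of each new cell.

After inserting 6: P = [[6]].
After inserting 3: P = [[3], [6]].
After inserting 5: P = [[3, 5], [6]].
After inserting 1: P = [[1, 5], [3], [6]].
After inserting 2: P = [[1, 2], [3, 5], [6]].
After inserting 4: P = [[1, 2, 4], [3, 5], [6]].

So P = [[1, 2, 4], [3, 5], [6]], Q = [[1, 3, 6], [2, 5], [4]].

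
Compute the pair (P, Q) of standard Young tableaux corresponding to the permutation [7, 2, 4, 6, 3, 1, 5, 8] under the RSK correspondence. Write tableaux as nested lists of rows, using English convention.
Insert each entry of the permutation into P by Schensted row insertion, recording in Q the position of each new cell.

After inserting 7: P = [[7]].
After inserting 2: P = [[2], [7]].
After inserting 4: P = [[2, 4], [7]].
After inserting 6: P = [[2, 4, 6], [7]].
After inserting 3: P = [[2, 3, 6], [4], [7]].
After inserting 1: P = [[1, 3, 6], [2], [4], [7]].
After inserting 5: P = [[1, 3, 5], [2, 6], [4], [7]].
After inserting 8: P = [[1, 3, 5, 8], [2, 6], [4], [7]].

So P = [[1, 3, 5, 8], [2, 6], [4], [7]], Q = [[1, 3, 4, 8], [2, 7], [5], [6]].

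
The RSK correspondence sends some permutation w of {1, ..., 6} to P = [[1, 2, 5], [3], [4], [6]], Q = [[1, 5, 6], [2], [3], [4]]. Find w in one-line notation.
Reverse the RSK construction: for i from n down to 1, find the cell of Q containing i, remove the entry at that cell from P, and reverse-bump it up through P; the value ejected from row 1 is w(i).

Step i=6: Q has 6 at row 1, column 3; remove that cell from P, ejecting 5. So w(6) = 5. P is now [[1, 2], [3], [4], [6]].
Step i=5: Q has 5 at row 1, column 2; remove that cell from P, ejecting 2. So w(5) = 2. P is now [[1], [3], [4], [6]].
Step i=4: Q has 4 at row 4, column 1; remove 6 from row 4 of P and reverse-bump: 6 enters row 3 and ejects 4; 4 enters row 2 and ejects 3; 3 enters row 1 and ejects 1. So w(4) = 1. P is now [[3], [4], [6]].
Step i=3: Q has 3 at row 3, column 1; remove 6 from row 3 of P and reverse-bump: 6 enters row 2 and ejects 4; 4 enters row 1 and ejects 3. So w(3) = 3. P is now [[4], [6]].
Step i=2: Q has 2 at row 2, column 1; remove 6 from row 2 of P and reverse-bump: 6 enters row 1 and ejects 4. So w(2) = 4. P is now [[6]].
Step i=1: Q has 1 at row 1, column 1; remove that cell from P, ejecting 6. So w(1) = 6. P is now [].

So w = 6 4 3 1 2 5.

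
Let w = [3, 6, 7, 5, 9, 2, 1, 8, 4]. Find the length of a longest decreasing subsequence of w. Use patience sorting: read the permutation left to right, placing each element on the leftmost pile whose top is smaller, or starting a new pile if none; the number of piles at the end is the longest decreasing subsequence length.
3: new pile. tops = [3]
6: onto pile 1 (replacing 3). tops = [6]
7: onto pile 1 (replacing 6). tops = [7]
5: new pile. tops = [7, 5]
9: onto pile 1 (replacing 7). tops = [9, 5]
2: new pile. tops = [9, 5, 2]
1: new pile. tops = [9, 5, 2, 1]
8: onto pile 2 (replacing 5). tops = [9, 8, 2, 1]
4: onto pile 3 (replacing 2). tops = [9, 8, 4, 1]

4 piles, so the longest decreasing subsequence has length 4.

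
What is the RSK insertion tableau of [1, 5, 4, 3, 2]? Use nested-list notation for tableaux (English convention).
P = [[1, 2], [3], [4], [5]]

After inserting 1: P = [[1]].
After inserting 5: P = [[1, 5]].
After inserting 4: P = [[1, 4], [5]].
After inserting 3: P = [[1, 3], [4], [5]].
After inserting 2: P = [[1, 2], [3], [4], [5]].

So P = [[1, 2], [3], [4], [5]].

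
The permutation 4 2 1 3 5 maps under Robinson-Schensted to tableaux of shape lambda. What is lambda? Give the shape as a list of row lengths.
[3, 1, 1]

Row-insert each entry into an empty tableau.

After inserting 4: P = [[4]].
After inserting 2: P = [[2], [4]].
After inserting 1: P = [[1], [2], [4]].
After inserting 3: P = [[1, 3], [2], [4]].
After inserting 5: P = [[1, 3, 5], [2], [4]].

The final insertion tableau P = [[1, 3, 5], [2], [4]] has shape [3, 1, 1].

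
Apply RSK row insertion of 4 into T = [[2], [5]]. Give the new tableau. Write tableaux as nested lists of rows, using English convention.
4 is larger than every entry of row 1, so it is appended to row 1. The new tableau is [[2, 4], [5]].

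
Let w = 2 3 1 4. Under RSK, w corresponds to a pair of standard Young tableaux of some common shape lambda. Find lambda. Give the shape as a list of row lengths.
Row-insert each entry into an empty tableau.

After inserting 2: P = [[2]].
After inserting 3: P = [[2, 3]].
After inserting 1: P = [[1, 3], [2]].
After inserting 4: P = [[1, 3, 4], [2]].

The final insertion tableau P = [[1, 3, 4], [2]] has shape [3, 1].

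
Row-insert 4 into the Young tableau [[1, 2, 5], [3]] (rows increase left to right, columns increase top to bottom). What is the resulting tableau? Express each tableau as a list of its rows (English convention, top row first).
In row 1, 4 replaces 5 (the leftmost entry greater than 4); 5 is bumped to row 2. 5 is appended to row 2. The new tableau is [[1, 2, 4], [3, 5]].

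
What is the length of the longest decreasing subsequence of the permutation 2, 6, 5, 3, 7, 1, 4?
4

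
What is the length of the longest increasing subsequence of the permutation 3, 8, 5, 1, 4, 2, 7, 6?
3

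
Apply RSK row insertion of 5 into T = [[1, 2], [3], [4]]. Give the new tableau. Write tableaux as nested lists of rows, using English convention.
5 is larger than every entry of row 1, so it is appended to row 1. The new tableau is [[1, 2, 5], [3], [4]].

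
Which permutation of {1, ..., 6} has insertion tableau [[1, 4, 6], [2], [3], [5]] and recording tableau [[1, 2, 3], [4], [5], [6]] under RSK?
Reverse the RSK construction: for i from n down to 1, find the cell of Q containing i, remove the entry at that cell from P, and reverse-bump it up through P; the value ejected from row 1 is w(i).

Step i=6: Q has 6 at row 4, column 1; remove 5 from row 4 of P and reverse-bump: 5 enters row 3 and ejects 3; 3 enters row 2 and ejects 2; 2 enters row 1 and ejects 1. So w(6) = 1. P is now [[2, 4, 6], [3], [5]].
Step i=5: Q has 5 at row 3, column 1; remove 5 from row 3 of P and reverse-bump: 5 enters row 2 and ejects 3; 3 enters row 1 and ejects 2. So w(5) = 2. P is now [[3, 4, 6], [5]].
Step i=4: Q has 4 at row 2, column 1; remove 5 from row 2 of P and reverse-bump: 5 enters row 1 and ejects 4. So w(4) = 4. P is now [[3, 5, 6]].
Step i=3: Q has 3 at row 1, column 3; remove that cell from P, ejecting 6. So w(3) = 6. P is now [[3, 5]].
Step i=2: Q has 2 at row 1, column 2; remove that cell from P, ejecting 5. So w(2) = 5. P is now [[3]].
Step i=1: Q has 1 at row 1, column 1; remove that cell from P, ejecting 3. So w(1) = 3. P is now [].

So w = 3 5 6 4 2 1.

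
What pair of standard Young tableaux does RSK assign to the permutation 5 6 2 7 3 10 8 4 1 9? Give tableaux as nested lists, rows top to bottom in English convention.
Insert each entry of the permutation into P by Schensted row insertion, recording in Q the position of each new cell.

Insert 5: appended to row 1. P = [[5]], Q = [[1]].
Insert 6: appended to row 1. P = [[5, 6]], Q = [[1, 2]].
Insert 2: 2 bumps 5 from row 1; 5 starts row 2. P = [[2, 6], [5]], Q = [[1, 2], [3]].
Insert 7: appended to row 1. P = [[2, 6, 7], [5]], Q = [[1, 2, 4], [3]].
Insert 3: 3 bumps 6 from row 1; 6 appends to row 2. P = [[2, 3, 7], [5, 6]], Q = [[1, 2, 4], [3, 5]].
Insert 10: appended to row 1. P = [[2, 3, 7, 10], [5, 6]], Q = [[1, 2, 4, 6], [3, 5]].
Insert 8: 8 bumps 10 from row 1; 10 appends to row 2. P = [[2, 3, 7, 8], [5, 6, 10]], Q = [[1, 2, 4, 6], [3, 5, 7]].
Insert 4: 4 bumps 7 from row 1; 7 bumps 10 from row 2; 10 starts row 3. P = [[2, 3, 4, 8], [5, 6, 7], [10]], Q = [[1, 2, 4, 6], [3, 5, 7], [8]].
Insert 1: 1 bumps 2 from row 1; 2 bumps 5 from row 2; 5 bumps 10 from row 3; 10 starts row 4. P = [[1, 3, 4, 8], [2, 6, 7], [5], [10]], Q = [[1, 2, 4, 6], [3, 5, 7], [8], [9]].
Insert 9: appended to row 1. P = [[1, 3, 4, 8, 9], [2, 6, 7], [5], [10]], Q = [[1, 2, 4, 6, 10], [3, 5, 7], [8], [9]].

So P = [[1, 3, 4, 8, 9], [2, 6, 7], [5], [10]], Q = [[1, 2, 4, 6, 10], [3, 5, 7], [8], [9]].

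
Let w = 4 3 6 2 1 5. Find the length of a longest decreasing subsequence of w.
4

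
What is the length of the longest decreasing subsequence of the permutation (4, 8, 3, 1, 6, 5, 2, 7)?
4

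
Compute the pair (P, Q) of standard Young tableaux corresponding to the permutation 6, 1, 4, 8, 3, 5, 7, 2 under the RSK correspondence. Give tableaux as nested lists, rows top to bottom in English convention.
P = [[1, 2, 5, 7], [3, 8], [4], [6]], Q = [[1, 3, 4, 7], [2, 6], [5], [8]]

Insert each entry of the permutation into P by Schensted row insertion, recording in Q the position of each new cell.

Insert 6: appended to row 1. P = [[6]].
Insert 1: 1 bumps 6 from row 1; 6 starts row 2. P = [[1], [6]].
Insert 4: appended to row 1. P = [[1, 4], [6]].
Insert 8: appended to row 1. P = [[1, 4, 8], [6]].
Insert 3: 3 bumps 4 from row 1; 4 bumps 6 from row 2; 6 starts row 3. P = [[1, 3, 8], [4], [6]].
Insert 5: 5 bumps 8 from row 1; 8 appends to row 2. P = [[1, 3, 5], [4, 8], [6]].
Insert 7: appended to row 1. P = [[1, 3, 5, 7], [4, 8], [6]].
Insert 2: 2 bumps 3 from row 1; 3 bumps 4 from row 2; 4 bumps 6 from row 3; 6 starts row 4. P = [[1, 2, 5, 7], [3, 8], [4], [6]].

So P = [[1, 2, 5, 7], [3, 8], [4], [6]], Q = [[1, 3, 4, 7], [2, 6], [5], [8]].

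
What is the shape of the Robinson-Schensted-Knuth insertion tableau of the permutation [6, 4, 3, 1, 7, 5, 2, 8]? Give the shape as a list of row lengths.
Row-insert each entry into an empty tableau.

After inserting 6: P = [[6]].
After inserting 4: P = [[4], [6]].
After inserting 3: P = [[3], [4], [6]].
After inserting 1: P = [[1], [3], [4], [6]].
After inserting 7: P = [[1, 7], [3], [4], [6]].
After inserting 5: P = [[1, 5], [3, 7], [4], [6]].
After inserting 2: P = [[1, 2], [3, 5], [4, 7], [6]].
After inserting 8: P = [[1, 2, 8], [3, 5], [4, 7], [6]].

The final insertion tableau P = [[1, 2, 8], [3, 5], [4, 7], [6]] has shape [3, 2, 2, 1].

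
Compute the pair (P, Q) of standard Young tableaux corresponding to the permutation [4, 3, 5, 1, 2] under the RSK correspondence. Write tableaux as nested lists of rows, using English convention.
Insert each entry of the permutation into P by Schensted row insertion, recording in Q the position of each new cell.

Insert 4: appended to row 1. P = [[4]].
Insert 3: 3 bumps 4 from row 1; 4 starts row 2. P = [[3], [4]].
Insert 5: appended to row 1. P = [[3, 5], [4]].
Insert 1: 1 bumps 3 from row 1; 3 bumps 4 from row 2; 4 starts row 3. P = [[1, 5], [3], [4]].
Insert 2: 2 bumps 5 from row 1; 5 appends to row 2. P = [[1, 2], [3, 5], [4]].

So P = [[1, 2], [3, 5], [4]], Q = [[1, 3], [2, 5], [4]].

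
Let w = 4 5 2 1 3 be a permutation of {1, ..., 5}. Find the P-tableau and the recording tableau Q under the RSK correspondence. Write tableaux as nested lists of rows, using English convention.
Insert each entry of the permutation into P by Schensted row insertion, recording in Q the position of each new cell.

Insert 4: appended to row 1. P = [[4]], Q = [[1]].
Insert 5: appended to row 1. P = [[4, 5]], Q = [[1, 2]].
Insert 2: 2 bumps 4 from row 1; 4 starts row 2. P = [[2, 5], [4]], Q = [[1, 2], [3]].
Insert 1: 1 bumps 2 from row 1; 2 bumps 4 from row 2; 4 starts row 3. P = [[1, 5], [2], [4]], Q = [[1, 2], [3], [4]].
Insert 3: 3 bumps 5 from row 1; 5 appends to row 2. P = [[1, 3], [2, 5], [4]], Q = [[1, 2], [3, 5], [4]].

So P = [[1, 3], [2, 5], [4]], Q = [[1, 2], [3, 5], [4]].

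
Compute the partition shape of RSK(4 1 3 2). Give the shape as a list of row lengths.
[2, 1, 1]

RSK row insertion gives P = [[1, 2], [3], [4]], which has shape [2, 1, 1].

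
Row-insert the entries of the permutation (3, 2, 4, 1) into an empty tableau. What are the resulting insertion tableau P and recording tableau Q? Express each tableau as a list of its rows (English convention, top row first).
Insert each entry of the permutation into P by Schensted row insertion, recording in Q the position of each new cell.

Insert 3: appended to row 1. P = [[3]].
Insert 2: 2 bumps 3 from row 1; 3 starts row 2. P = [[2], [3]].
Insert 4: appended to row 1. P = [[2, 4], [3]].
Insert 1: 1 bumps 2 from row 1; 2 bumps 3 from row 2; 3 starts row 3. P = [[1, 4], [2], [3]].

So P = [[1, 4], [2], [3]], Q = [[1, 3], [2], [4]].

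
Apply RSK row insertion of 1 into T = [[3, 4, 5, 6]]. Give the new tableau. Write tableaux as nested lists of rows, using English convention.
In row 1, 1 replaces 3 (the leftmost entry greater than 1); 3 is bumped to row 2. 3 starts a new row 2. The new tableau is [[1, 4, 5, 6], [3]].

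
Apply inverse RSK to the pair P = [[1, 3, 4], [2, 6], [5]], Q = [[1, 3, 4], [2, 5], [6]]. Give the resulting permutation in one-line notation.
5 2 3 6 4 1

Reverse RSK: for i = n, n-1, ..., 1, locate i in Q, remove the corresponding corner cell from P, and reverse-bump its entry up through P; the value ejected from row 1 is w(i).

So w = 5 2 3 6 4 1.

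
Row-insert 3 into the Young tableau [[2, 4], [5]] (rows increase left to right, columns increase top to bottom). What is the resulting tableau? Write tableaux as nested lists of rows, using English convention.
In row 1, 3 replaces 4 (the leftmost entry greater than 3); 4 is bumped to row 2. In row 2, 4 replaces 5 (the leftmost entry greater than 4); 5 is bumped to row 3. 5 starts a new row 3. The new tableau is [[2, 3], [4], [5]].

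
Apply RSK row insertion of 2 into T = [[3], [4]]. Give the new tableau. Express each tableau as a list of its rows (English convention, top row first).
[[2], [3], [4]]

In row 1, 2 replaces 3 (the leftmost entry greater than 2); 3 is bumped to row 2. In row 2, 3 replaces 4 (the leftmost entry greater than 3); 4 is bumped to row 3. 4 starts a new row 3. The new tableau is [[2], [3], [4]].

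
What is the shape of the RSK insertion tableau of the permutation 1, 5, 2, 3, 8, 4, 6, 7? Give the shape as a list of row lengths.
[6, 2]

Row-insert each entry into an empty tableau.

After inserting 1: P = [[1]].
After inserting 5: P = [[1, 5]].
After inserting 2: P = [[1, 2], [5]].
After inserting 3: P = [[1, 2, 3], [5]].
After inserting 8: P = [[1, 2, 3, 8], [5]].
After inserting 4: P = [[1, 2, 3, 4], [5, 8]].
After inserting 6: P = [[1, 2, 3, 4, 6], [5, 8]].
After inserting 7: P = [[1, 2, 3, 4, 6, 7], [5, 8]].

The final insertion tableau P = [[1, 2, 3, 4, 6, 7], [5, 8]] has shape [6, 2].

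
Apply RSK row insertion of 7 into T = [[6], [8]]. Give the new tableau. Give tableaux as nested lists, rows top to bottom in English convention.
7 is larger than every entry of row 1, so it is appended to row 1. The new tableau is [[6, 7], [8]].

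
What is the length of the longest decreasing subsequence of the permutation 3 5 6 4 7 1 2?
3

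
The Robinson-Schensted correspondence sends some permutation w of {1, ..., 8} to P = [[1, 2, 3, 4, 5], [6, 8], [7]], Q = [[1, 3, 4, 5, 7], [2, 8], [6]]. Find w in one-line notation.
Reverse the RSK construction: for i from n down to 1, find the cell of Q containing i, remove the entry at that cell from P, and reverse-bump it up through P; the value ejected from row 1 is w(i).

Step i=8: Q has 8 at row 2, column 2; remove 8 from row 2 of P and reverse-bump: 8 enters row 1 and ejects 5. So w(8) = 5. P is now [[1, 2, 3, 4, 8], [6], [7]].
Step i=7: Q has 7 at row 1, column 5; remove that cell from P, ejecting 8. So w(7) = 8. P is now [[1, 2, 3, 4], [6], [7]].
Step i=6: Q has 6 at row 3, column 1; remove 7 from row 3 of P and reverse-bump: 7 enters row 2 and ejects 6; 6 enters row 1 and ejects 4. So w(6) = 4. P is now [[1, 2, 3, 6], [7]].
Step i=5: Q has 5 at row 1, column 4; remove that cell from P, ejecting 6. So w(5) = 6. P is now [[1, 2, 3], [7]].
Step i=4: Q has 4 at row 1, column 3; remove that cell from P, ejecting 3. So w(4) = 3. P is now [[1, 2], [7]].
Step i=3: Q has 3 at row 1, column 2; remove that cell from P, ejecting 2. So w(3) = 2. P is now [[1], [7]].
Step i=2: Q has 2 at row 2, column 1; remove 7 from row 2 of P and reverse-bump: 7 enters row 1 and ejects 1. So w(2) = 1. P is now [[7]].
Step i=1: Q has 1 at row 1, column 1; remove that cell from P, ejecting 7. So w(1) = 7. P is now [].

So w = 7 1 2 3 6 4 8 5.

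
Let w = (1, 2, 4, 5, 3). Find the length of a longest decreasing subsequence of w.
2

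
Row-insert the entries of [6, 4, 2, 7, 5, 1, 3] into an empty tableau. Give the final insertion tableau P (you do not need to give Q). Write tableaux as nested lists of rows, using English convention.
P = [[1, 3], [2, 5], [4, 7], [6]]

Insert 6: appended to row 1. P = [[6]].
Insert 4: 4 bumps 6 from row 1; 6 starts row 2. P = [[4], [6]].
Insert 2: 2 bumps 4 from row 1; 4 bumps 6 from row 2; 6 starts row 3. P = [[2], [4], [6]].
Insert 7: appended to row 1. P = [[2, 7], [4], [6]].
Insert 5: 5 bumps 7 from row 1; 7 appends to row 2. P = [[2, 5], [4, 7], [6]].
Insert 1: 1 bumps 2 from row 1; 2 bumps 4 from row 2; 4 bumps 6 from row 3; 6 starts row 4. P = [[1, 5], [2, 7], [4], [6]].
Insert 3: 3 bumps 5 from row 1; 5 bumps 7 from row 2; 7 appends to row 3. P = [[1, 3], [2, 5], [4, 7], [6]].

So P = [[1, 3], [2, 5], [4, 7], [6]].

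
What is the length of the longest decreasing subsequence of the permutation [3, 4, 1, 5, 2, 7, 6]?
2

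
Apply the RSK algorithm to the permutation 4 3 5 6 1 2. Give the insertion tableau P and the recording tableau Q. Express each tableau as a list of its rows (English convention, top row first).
P = [[1, 2, 6], [3, 5], [4]], Q = [[1, 3, 4], [2, 6], [5]]

Insert each entry of the permutation into P by Schensted row insertion, recording in Q the position of each new cell.

Insert 4: appended to row 1. P = [[4]], Q = [[1]].
Insert 3: 3 bumps 4 from row 1; 4 starts row 2. P = [[3], [4]], Q = [[1], [2]].
Insert 5: appended to row 1. P = [[3, 5], [4]], Q = [[1, 3], [2]].
Insert 6: appended to row 1. P = [[3, 5, 6], [4]], Q = [[1, 3, 4], [2]].
Insert 1: 1 bumps 3 from row 1; 3 bumps 4 from row 2; 4 starts row 3. P = [[1, 5, 6], [3], [4]], Q = [[1, 3, 4], [2], [5]].
Insert 2: 2 bumps 5 from row 1; 5 appends to row 2. P = [[1, 2, 6], [3, 5], [4]], Q = [[1, 3, 4], [2, 6], [5]].

So P = [[1, 2, 6], [3, 5], [4]], Q = [[1, 3, 4], [2, 6], [5]].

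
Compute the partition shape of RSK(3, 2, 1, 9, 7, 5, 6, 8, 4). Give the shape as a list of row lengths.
[4, 2, 2, 1]

Row-insert each entry into an empty tableau.

After inserting 3: P = [[3]].
After inserting 2: P = [[2], [3]].
After inserting 1: P = [[1], [2], [3]].
After inserting 9: P = [[1, 9], [2], [3]].
After inserting 7: P = [[1, 7], [2, 9], [3]].
After inserting 5: P = [[1, 5], [2, 7], [3, 9]].
After inserting 6: P = [[1, 5, 6], [2, 7], [3, 9]].
After inserting 8: P = [[1, 5, 6, 8], [2, 7], [3, 9]].
After inserting 4: P = [[1, 4, 6, 8], [2, 5], [3, 7], [9]].

The final insertion tableau P = [[1, 4, 6, 8], [2, 5], [3, 7], [9]] has shape [4, 2, 2, 1].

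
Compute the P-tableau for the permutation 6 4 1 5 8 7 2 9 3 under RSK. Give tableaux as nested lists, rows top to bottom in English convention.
Insert 6: appended to row 1. P = [[6]].
Insert 4: 4 bumps 6 from row 1; 6 starts row 2. P = [[4], [6]].
Insert 1: 1 bumps 4 from row 1; 4 bumps 6 from row 2; 6 starts row 3. P = [[1], [4], [6]].
Insert 5: appended to row 1. P = [[1, 5], [4], [6]].
Insert 8: appended to row 1. P = [[1, 5, 8], [4], [6]].
Insert 7: 7 bumps 8 from row 1; 8 appends to row 2. P = [[1, 5, 7], [4, 8], [6]].
Insert 2: 2 bumps 5 from row 1; 5 bumps 8 from row 2; 8 appends to row 3. P = [[1, 2, 7], [4, 5], [6, 8]].
Insert 9: appended to row 1. P = [[1, 2, 7, 9], [4, 5], [6, 8]].
Insert 3: 3 bumps 7 from row 1; 7 appends to row 2. P = [[1, 2, 3, 9], [4, 5, 7], [6, 8]].

So P = [[1, 2, 3, 9], [4, 5, 7], [6, 8]].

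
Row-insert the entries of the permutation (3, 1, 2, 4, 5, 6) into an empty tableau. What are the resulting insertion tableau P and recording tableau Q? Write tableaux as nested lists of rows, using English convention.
Insert each entry of the permutation into P by Schensted row insertion, recording in Q the position of each new cell.

Insert 3: appended to row 1. P = [[3]].
Insert 1: 1 bumps 3 from row 1; 3 starts row 2. P = [[1], [3]].
Insert 2: appended to row 1. P = [[1, 2], [3]].
Insert 4: appended to row 1. P = [[1, 2, 4], [3]].
Insert 5: appended to row 1. P = [[1, 2, 4, 5], [3]].
Insert 6: appended to row 1. P = [[1, 2, 4, 5, 6], [3]].

So P = [[1, 2, 4, 5, 6], [3]], Q = [[1, 3, 4, 5, 6], [2]].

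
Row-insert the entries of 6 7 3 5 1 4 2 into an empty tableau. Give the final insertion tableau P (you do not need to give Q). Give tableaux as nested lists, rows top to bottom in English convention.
P = [[1, 2], [3, 4], [5, 7], [6]]

Insert 6: appended to row 1. P = [[6]].
Insert 7: appended to row 1. P = [[6, 7]].
Insert 3: 3 bumps 6 from row 1; 6 starts row 2. P = [[3, 7], [6]].
Insert 5: 5 bumps 7 from row 1; 7 appends to row 2. P = [[3, 5], [6, 7]].
Insert 1: 1 bumps 3 from row 1; 3 bumps 6 from row 2; 6 starts row 3. P = [[1, 5], [3, 7], [6]].
Insert 4: 4 bumps 5 from row 1; 5 bumps 7 from row 2; 7 appends to row 3. P = [[1, 4], [3, 5], [6, 7]].
Insert 2: 2 bumps 4 from row 1; 4 bumps 5 from row 2; 5 bumps 6 from row 3; 6 starts row 4. P = [[1, 2], [3, 4], [5, 7], [6]].

So P = [[1, 2], [3, 4], [5, 7], [6]].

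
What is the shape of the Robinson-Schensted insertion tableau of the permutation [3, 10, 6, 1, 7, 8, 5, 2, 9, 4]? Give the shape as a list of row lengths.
Row-insert each entry into an empty tableau.

After inserting 3: P = [[3]].
After inserting 10: P = [[3, 10]].
After inserting 6: P = [[3, 6], [10]].
After inserting 1: P = [[1, 6], [3], [10]].
After inserting 7: P = [[1, 6, 7], [3], [10]].
After inserting 8: P = [[1, 6, 7, 8], [3], [10]].
After inserting 5: P = [[1, 5, 7, 8], [3, 6], [10]].
After inserting 2: P = [[1, 2, 7, 8], [3, 5], [6], [10]].
After inserting 9: P = [[1, 2, 7, 8, 9], [3, 5], [6], [10]].
After inserting 4: P = [[1, 2, 4, 8, 9], [3, 5, 7], [6], [10]].

The final insertion tableau P = [[1, 2, 4, 8, 9], [3, 5, 7], [6], [10]] has shape [5, 3, 1, 1].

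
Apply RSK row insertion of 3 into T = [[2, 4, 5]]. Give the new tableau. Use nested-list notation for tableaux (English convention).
In row 1, 3 replaces 4 (the leftmost entry greater than 3); 4 is bumped to row 2. 4 starts a new row 2. The new tableau is [[2, 3, 5], [4]].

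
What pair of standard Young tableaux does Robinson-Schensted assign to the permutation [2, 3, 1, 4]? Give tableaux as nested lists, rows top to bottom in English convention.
Insert each entry of the permutation into P by Schensted row insertion, recording in Q the position of each new cell.

Insert 2: appended to row 1. P = [[2]].
Insert 3: appended to row 1. P = [[2, 3]].
Insert 1: 1 bumps 2 from row 1; 2 starts row 2. P = [[1, 3], [2]].
Insert 4: appended to row 1. P = [[1, 3, 4], [2]].

So P = [[1, 3, 4], [2]], Q = [[1, 2, 4], [3]].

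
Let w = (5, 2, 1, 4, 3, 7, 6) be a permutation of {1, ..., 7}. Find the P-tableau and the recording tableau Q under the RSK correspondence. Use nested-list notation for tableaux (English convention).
Insert each entry of the permutation into P by Schensted row insertion, recording in Q the position of each new cell.

Insert 5: appended to row 1. P = [[5]].
Insert 2: 2 bumps 5 from row 1; 5 starts row 2. P = [[2], [5]].
Insert 1: 1 bumps 2 from row 1; 2 bumps 5 from row 2; 5 starts row 3. P = [[1], [2], [5]].
Insert 4: appended to row 1. P = [[1, 4], [2], [5]].
Insert 3: 3 bumps 4 from row 1; 4 appends to row 2. P = [[1, 3], [2, 4], [5]].
Insert 7: appended to row 1. P = [[1, 3, 7], [2, 4], [5]].
Insert 6: 6 bumps 7 from row 1; 7 appends to row 2. P = [[1, 3, 6], [2, 4, 7], [5]].

So P = [[1, 3, 6], [2, 4, 7], [5]], Q = [[1, 4, 6], [2, 5, 7], [3]].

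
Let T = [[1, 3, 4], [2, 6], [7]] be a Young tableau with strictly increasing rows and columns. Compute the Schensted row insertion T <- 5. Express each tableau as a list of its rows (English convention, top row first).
5 is larger than every entry of row 1, so it is appended to row 1. The new tableau is [[1, 3, 4, 5], [2, 6], [7]].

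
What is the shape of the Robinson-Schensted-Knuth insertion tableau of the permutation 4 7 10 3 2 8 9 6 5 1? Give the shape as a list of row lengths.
Row-insert each entry into an empty tableau.

After inserting 4: P = [[4]].
After inserting 7: P = [[4, 7]].
After inserting 10: P = [[4, 7, 10]].
After inserting 3: P = [[3, 7, 10], [4]].
After inserting 2: P = [[2, 7, 10], [3], [4]].
After inserting 8: P = [[2, 7, 8], [3, 10], [4]].
After inserting 9: P = [[2, 7, 8, 9], [3, 10], [4]].
After inserting 6: P = [[2, 6, 8, 9], [3, 7], [4, 10]].
After inserting 5: P = [[2, 5, 8, 9], [3, 6], [4, 7], [10]].
After inserting 1: P = [[1, 5, 8, 9], [2, 6], [3, 7], [4], [10]].

The final insertion tableau P = [[1, 5, 8, 9], [2, 6], [3, 7], [4], [10]] has shape [4, 2, 2, 1, 1].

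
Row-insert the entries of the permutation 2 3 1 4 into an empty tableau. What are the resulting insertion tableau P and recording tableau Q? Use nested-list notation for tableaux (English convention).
P = [[1, 3, 4], [2]], Q = [[1, 2, 4], [3]]

Insert each entry of the permutation into P by Schensted row insertion, recording in Q the position of each new cell.

Insert 2: appended to row 1. P = [[2]].
Insert 3: appended to row 1. P = [[2, 3]].
Insert 1: 1 bumps 2 from row 1; 2 starts row 2. P = [[1, 3], [2]].
Insert 4: appended to row 1. P = [[1, 3, 4], [2]].

So P = [[1, 3, 4], [2]], Q = [[1, 2, 4], [3]].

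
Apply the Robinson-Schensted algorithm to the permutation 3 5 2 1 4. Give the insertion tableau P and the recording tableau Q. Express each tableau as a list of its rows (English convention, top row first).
Insert each entry of the permutation into P by Schensted row insertion, recording in Q the position of each new cell.

After inserting 3: P = [[3]].
After inserting 5: P = [[3, 5]].
After inserting 2: P = [[2, 5], [3]].
After inserting 1: P = [[1, 5], [2], [3]].
After inserting 4: P = [[1, 4], [2, 5], [3]].

So P = [[1, 4], [2, 5], [3]], Q = [[1, 2], [3, 5], [4]].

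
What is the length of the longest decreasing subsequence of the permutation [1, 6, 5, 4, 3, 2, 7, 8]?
5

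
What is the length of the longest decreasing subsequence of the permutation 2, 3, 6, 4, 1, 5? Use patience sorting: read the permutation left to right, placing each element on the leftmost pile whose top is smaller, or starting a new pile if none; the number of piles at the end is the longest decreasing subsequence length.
3

2: new pile. tops = [2]
3: onto pile 1 (replacing 2). tops = [3]
6: onto pile 1 (replacing 3). tops = [6]
4: new pile. tops = [6, 4]
1: new pile. tops = [6, 4, 1]
5: onto pile 2 (replacing 4). tops = [6, 5, 1]

3 piles, so the longest decreasing subsequence has length 3.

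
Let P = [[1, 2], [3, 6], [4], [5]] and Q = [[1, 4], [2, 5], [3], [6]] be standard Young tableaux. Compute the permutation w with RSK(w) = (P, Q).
5 4 1 6 3 2

Reverse the RSK construction: for i from n down to 1, find the cell of Q containing i, remove the entry at that cell from P, and reverse-bump it up through P; the value ejected from row 1 is w(i).

Step i=6: Q has 6 at row 4, column 1; remove 5 from row 4 of P and reverse-bump: 5 enters row 3 and ejects 4; 4 enters row 2 and ejects 3; 3 enters row 1 and ejects 2. So w(6) = 2. P is now [[1, 3], [4, 6], [5]].
Step i=5: Q has 5 at row 2, column 2; remove 6 from row 2 of P and reverse-bump: 6 enters row 1 and ejects 3. So w(5) = 3. P is now [[1, 6], [4], [5]].
Step i=4: Q has 4 at row 1, column 2; remove that cell from P, ejecting 6. So w(4) = 6. P is now [[1], [4], [5]].
Step i=3: Q has 3 at row 3, column 1; remove 5 from row 3 of P and reverse-bump: 5 enters row 2 and ejects 4; 4 enters row 1 and ejects 1. So w(3) = 1. P is now [[4], [5]].
Step i=2: Q has 2 at row 2, column 1; remove 5 from row 2 of P and reverse-bump: 5 enters row 1 and ejects 4. So w(2) = 4. P is now [[5]].
Step i=1: Q has 1 at row 1, column 1; remove that cell from P, ejecting 5. So w(1) = 5. P is now [].

So w = 5 4 1 6 3 2.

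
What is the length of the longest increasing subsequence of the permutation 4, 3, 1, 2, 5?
3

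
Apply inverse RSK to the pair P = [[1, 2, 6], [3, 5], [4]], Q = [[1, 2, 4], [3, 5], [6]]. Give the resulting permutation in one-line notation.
Reverse the RSK construction: for i from n down to 1, find the cell of Q containing i, remove the entry at that cell from P, and reverse-bump it up through P; the value ejected from row 1 is w(i).

Step i=6: Q has 6 at row 3, column 1; remove 4 from row 3 of P and reverse-bump: 4 enters row 2 and ejects 3; 3 enters row 1 and ejects 2. So w(6) = 2. P is now [[1, 3, 6], [4, 5]].
Step i=5: Q has 5 at row 2, column 2; remove 5 from row 2 of P and reverse-bump: 5 enters row 1 and ejects 3. So w(5) = 3. P is now [[1, 5, 6], [4]].
Step i=4: Q has 4 at row 1, column 3; remove that cell from P, ejecting 6. So w(4) = 6. P is now [[1, 5], [4]].
Step i=3: Q has 3 at row 2, column 1; remove 4 from row 2 of P and reverse-bump: 4 enters row 1 and ejects 1. So w(3) = 1. P is now [[4, 5]].
Step i=2: Q has 2 at row 1, column 2; remove that cell from P, ejecting 5. So w(2) = 5. P is now [[4]].
Step i=1: Q has 1 at row 1, column 1; remove that cell from P, ejecting 4. So w(1) = 4. P is now [].

So w = 4 5 1 6 3 2.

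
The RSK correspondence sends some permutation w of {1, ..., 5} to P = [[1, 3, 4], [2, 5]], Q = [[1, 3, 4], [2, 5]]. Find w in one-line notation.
Reverse the RSK construction: for i from n down to 1, find the cell of Q containing i, remove the entry at that cell from P, and reverse-bump it up through P; the value ejected from row 1 is w(i).

Step i=5: Q has 5 at row 2, column 2; remove 5 from row 2 of P and reverse-bump: 5 enters row 1 and ejects 4. So w(5) = 4. P is now [[1, 3, 5], [2]].
Step i=4: Q has 4 at row 1, column 3; remove that cell from P, ejecting 5. So w(4) = 5. P is now [[1, 3], [2]].
Step i=3: Q has 3 at row 1, column 2; remove that cell from P, ejecting 3. So w(3) = 3. P is now [[1], [2]].
Step i=2: Q has 2 at row 2, column 1; remove 2 from row 2 of P and reverse-bump: 2 enters row 1 and ejects 1. So w(2) = 1. P is now [[2]].
Step i=1: Q has 1 at row 1, column 1; remove that cell from P, ejecting 2. So w(1) = 2. P is now [].

So w = 2 1 3 5 4.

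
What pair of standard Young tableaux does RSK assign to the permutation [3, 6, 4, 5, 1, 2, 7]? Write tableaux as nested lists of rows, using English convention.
Insert each entry of the permutation into P by Schensted row insertion, recording in Q the position of each new cell.

Insert 3: appended to row 1. P = [[3]].
Insert 6: appended to row 1. P = [[3, 6]].
Insert 4: 4 bumps 6 from row 1; 6 starts row 2. P = [[3, 4], [6]].
Insert 5: appended to row 1. P = [[3, 4, 5], [6]].
Insert 1: 1 bumps 3 from row 1; 3 bumps 6 from row 2; 6 starts row 3. P = [[1, 4, 5], [3], [6]].
Insert 2: 2 bumps 4 from row 1; 4 appends to row 2. P = [[1, 2, 5], [3, 4], [6]].
Insert 7: appended to row 1. P = [[1, 2, 5, 7], [3, 4], [6]].

So P = [[1, 2, 5, 7], [3, 4], [6]], Q = [[1, 2, 4, 7], [3, 6], [5]].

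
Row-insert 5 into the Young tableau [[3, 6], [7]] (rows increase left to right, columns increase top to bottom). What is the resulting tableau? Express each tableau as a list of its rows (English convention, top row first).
[[3, 5], [6], [7]]

In row 1, 5 replaces 6 (the leftmost entry greater than 5); 6 is bumped to row 2. In row 2, 6 replaces 7 (the leftmost entry greater than 6); 7 is bumped to row 3. 7 starts a new row 3. The new tableau is [[3, 5], [6], [7]].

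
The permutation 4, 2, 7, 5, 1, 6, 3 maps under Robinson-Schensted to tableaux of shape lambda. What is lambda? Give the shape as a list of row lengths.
[3, 2, 2]

RSK row insertion gives P = [[1, 3, 6], [2, 5], [4, 7]], which has shape [3, 2, 2].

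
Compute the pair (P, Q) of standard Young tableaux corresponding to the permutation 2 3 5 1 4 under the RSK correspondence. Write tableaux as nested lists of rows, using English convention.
Insert each entry of the permutation into P by Schensted row insertion, recording in Q the position of each new cell.

After inserting 2: P = [[2]].
After inserting 3: P = [[2, 3]].
After inserting 5: P = [[2, 3, 5]].
After inserting 1: P = [[1, 3, 5], [2]].
After inserting 4: P = [[1, 3, 4], [2, 5]].

So P = [[1, 3, 4], [2, 5]], Q = [[1, 2, 3], [4, 5]].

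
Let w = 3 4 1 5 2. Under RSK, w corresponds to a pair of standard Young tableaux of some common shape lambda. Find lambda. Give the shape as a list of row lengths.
[3, 2]

RSK row insertion gives P = [[1, 2, 5], [3, 4]], which has shape [3, 2].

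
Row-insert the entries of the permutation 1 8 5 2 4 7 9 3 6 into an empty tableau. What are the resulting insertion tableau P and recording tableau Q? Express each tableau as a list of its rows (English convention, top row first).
Insert each entry of the permutation into P by Schensted row insertion, recording in Q the position of each new cell.

Insert 1: appended to row 1. P = [[1]], Q = [[1]].
Insert 8: appended to row 1. P = [[1, 8]], Q = [[1, 2]].
Insert 5: 5 bumps 8 from row 1; 8 starts row 2. P = [[1, 5], [8]], Q = [[1, 2], [3]].
Insert 2: 2 bumps 5 from row 1; 5 bumps 8 from row 2; 8 starts row 3. P = [[1, 2], [5], [8]], Q = [[1, 2], [3], [4]].
Insert 4: appended to row 1. P = [[1, 2, 4], [5], [8]], Q = [[1, 2, 5], [3], [4]].
Insert 7: appended to row 1. P = [[1, 2, 4, 7], [5], [8]], Q = [[1, 2, 5, 6], [3], [4]].
Insert 9: appended to row 1. P = [[1, 2, 4, 7, 9], [5], [8]], Q = [[1, 2, 5, 6, 7], [3], [4]].
Insert 3: 3 bumps 4 from row 1; 4 bumps 5 from row 2; 5 bumps 8 from row 3; 8 starts row 4. P = [[1, 2, 3, 7, 9], [4], [5], [8]], Q = [[1, 2, 5, 6, 7], [3], [4], [8]].
Insert 6: 6 bumps 7 from row 1; 7 appends to row 2. P = [[1, 2, 3, 6, 9], [4, 7], [5], [8]], Q = [[1, 2, 5, 6, 7], [3, 9], [4], [8]].

So P = [[1, 2, 3, 6, 9], [4, 7], [5], [8]], Q = [[1, 2, 5, 6, 7], [3, 9], [4], [8]].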